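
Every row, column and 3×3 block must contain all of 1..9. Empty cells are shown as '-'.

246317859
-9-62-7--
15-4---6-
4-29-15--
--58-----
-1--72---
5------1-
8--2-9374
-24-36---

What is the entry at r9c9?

r2c1 = 3 (sole candidate).
r2c3 = 8 (sole candidate).
r2c6 = 5 (sole candidate).
r2c8 = 4 (sole candidate).
r2c9 = 1 (sole candidate).
r3c3 = 7 (sole candidate).
r3c6 = 8 (sole candidate).
r3c7 = 2 (sole candidate).
r3c9 = 3 (sole candidate).
r4c5 = 6 (sole candidate).
r5c5 = 4 (sole candidate).
r5c6 = 3 (sole candidate).
r6c4 = 5 (sole candidate).
r7c4 = 7 (sole candidate).
r7c5 = 8 (sole candidate).
r7c6 = 4 (sole candidate).
r8c2 = 6 (sole candidate).
r8c3 = 1 (sole candidate).
r8c5 = 5 (sole candidate).
r9c4 = 1 (sole candidate).
r9c7 = 9 (sole candidate).
r9c8 = 8 (sole candidate).
r9c9 = 5: row 9 has {1,2,3,4,6,8,9}; col 9 has {1,3,4,9}; box has {1,3,4,7,8,9} → only 5 remains.

5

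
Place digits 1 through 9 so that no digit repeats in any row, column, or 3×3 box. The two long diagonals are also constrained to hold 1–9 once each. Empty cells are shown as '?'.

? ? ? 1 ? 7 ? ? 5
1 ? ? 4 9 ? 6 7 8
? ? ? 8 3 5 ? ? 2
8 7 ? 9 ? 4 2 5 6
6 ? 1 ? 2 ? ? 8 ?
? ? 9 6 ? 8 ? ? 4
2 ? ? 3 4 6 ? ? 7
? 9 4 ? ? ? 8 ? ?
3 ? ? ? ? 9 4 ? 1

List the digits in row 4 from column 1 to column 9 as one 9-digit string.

r1c1 = 4 (sole candidate).
r1c5 = 6 (sole candidate).
r2c6 = 2 (sole candidate).
r3c2 = 6 (sole candidate).
r3c3 = 7 (sole candidate).
r3c7 = 1 (sole candidate).
r4c3 = 3: row 4 has {2,4,5,6,7,8,9}; col 3 has {1,4,7,9}; box has {1,6,7,8,9} → only 3 remains.
r4c5 = 1: row 4 has {2,3,4,5,6,7,8,9}; col 5 has {2,3,4,6,9}; box has {2,4,6,8,9} → only 1 remains.

873914256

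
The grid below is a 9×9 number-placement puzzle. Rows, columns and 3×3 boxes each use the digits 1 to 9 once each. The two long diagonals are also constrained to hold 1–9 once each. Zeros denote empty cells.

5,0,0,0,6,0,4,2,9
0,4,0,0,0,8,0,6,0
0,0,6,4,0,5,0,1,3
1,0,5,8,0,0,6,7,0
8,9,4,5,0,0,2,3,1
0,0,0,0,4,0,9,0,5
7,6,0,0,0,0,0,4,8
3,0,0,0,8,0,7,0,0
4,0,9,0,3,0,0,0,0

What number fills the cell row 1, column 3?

8

row 2, column 7 = 5: row 2 has {4,6,8}; col 7 has {2,4,6,7,9}; box has {1,2,3,4,6,9} → only 5 remains.
row 2, column 9 = 7: row 2 has {4,5,6,8}; col 9 has {1,3,5,8,9}; box has {1,2,3,4,5,6,9} → only 7 remains.
row 3, column 7 = 8: row 3 has {1,3,4,5,6}; col 7 has {2,4,5,6,7,9}; box has {1,2,3,4,5,6,7,9}; anti-diagonal has {4,6,9} → only 8 remains.
row 4, column 9 = 4: row 4 has {1,5,6,7,8}; col 9 has {1,3,5,7,8,9}; box has {1,2,3,5,6,7,9} → only 4 remains.
row 5, column 5 = 7: row 5 has {1,2,3,4,5,8,9}; col 5 has {3,4,6,8}; box has {4,5,8}; main diagonal has {4,5,6,8}; anti-diagonal has {4,6,8,9} → only 7 remains.
row 5, column 6 = 6: row 5 has {1,2,3,4,5,7,8,9}; col 6 has {5,8}; box has {4,5,7,8} → only 6 remains.
row 6, column 8 = 8: row 6 has {4,5,9}; col 8 has {1,2,3,4,6,7}; box has {1,2,3,4,5,6,7,9} → only 8 remains.
row 8, column 8 = 9: row 8 has {3,7,8}; col 8 has {1,2,3,4,6,7,8}; box has {4,7,8}; main diagonal has {4,5,6,7,8} → only 9 remains.
row 9, column 7 = 1: row 9 has {3,4,9}; col 7 has {2,4,5,6,7,8,9}; box has {4,7,8,9} → only 1 remains.
row 9, column 8 = 5: row 9 has {1,3,4,9}; col 8 has {1,2,3,4,6,7,8,9}; box has {1,4,7,8,9} → only 5 remains.
row 9, column 9 = 2: row 9 has {1,3,4,5,9}; col 9 has {1,3,4,5,7,8,9}; box has {1,4,5,7,8,9}; main diagonal has {4,5,6,7,8,9} → only 2 remains.
row 7, column 7 = 3: row 7 has {4,6,7,8}; col 7 has {1,2,4,5,6,7,8,9}; box has {1,2,4,5,7,8,9}; main diagonal has {2,4,5,6,7,8,9} → only 3 remains.
row 8, column 9 = 6: row 8 has {3,7,8,9}; col 9 has {1,2,3,4,5,7,8,9}; box has {1,2,3,4,5,7,8,9} → only 6 remains.
row 9, column 2 = 8: row 9 has {1,2,3,4,5,9}; col 2 has {4,6,9}; box has {3,4,6,7,9} → only 8 remains.
row 9, column 6 = 7: row 9 has {1,2,3,4,5,8,9}; col 6 has {5,6,8}; box has {3,8} → only 7 remains.
row 6, column 6 = 1: row 6 has {4,5,8,9}; col 6 has {5,6,7,8}; box has {4,5,6,7,8}; main diagonal has {2,3,4,5,6,7,8,9} → only 1 remains.
row 9, column 4 = 6: row 9 has {1,2,3,4,5,7,8,9}; col 4 has {4,5,8}; box has {3,7,8} → only 6 remains.
row 1, column 6 = 3: row 1 has {2,4,5,6,9}; col 6 has {1,5,6,7,8}; box has {4,5,6,8} → only 3 remains.
row 4, column 6 = 2: row 4 has {1,4,5,6,7,8}; col 6 has {1,3,5,6,7,8}; box has {1,4,5,6,7,8}; anti-diagonal has {4,6,7,8,9} → only 2 remains.
row 6, column 4 = 3: row 6 has {1,4,5,8,9}; col 4 has {4,5,6,8}; box has {1,2,4,5,6,7,8}; anti-diagonal has {2,4,6,7,8,9} → only 3 remains.
row 7, column 3 = 1: row 7 has {3,4,6,7,8}; col 3 has {4,5,6,9}; box has {3,4,6,7,8,9}; anti-diagonal has {2,3,4,6,7,8,9} → only 1 remains.
row 7, column 6 = 9: row 7 has {1,3,4,6,7,8}; col 6 has {1,2,3,5,6,7,8}; box has {3,6,7,8} → only 9 remains.
row 8, column 2 = 5: row 8 has {3,6,7,8,9}; col 2 has {4,6,8,9}; box has {1,3,4,6,7,8,9}; anti-diagonal has {1,2,3,4,6,7,8,9} → only 5 remains.
row 8, column 3 = 2: row 8 has {3,5,6,7,8,9}; col 3 has {1,4,5,6,9}; box has {1,3,4,5,6,7,8,9} → only 2 remains.
row 8, column 4 = 1: row 8 has {2,3,5,6,7,8,9}; col 4 has {3,4,5,6,8}; box has {3,6,7,8,9} → only 1 remains.
row 8, column 6 = 4: row 8 has {1,2,3,5,6,7,8,9}; col 6 has {1,2,3,5,6,7,8,9}; box has {1,3,6,7,8,9} → only 4 remains.
row 1, column 4 = 7: row 1 has {2,3,4,5,6,9}; col 4 has {1,3,4,5,6,8}; box has {3,4,5,6,8} → only 7 remains.
row 2, column 3 = 3: row 2 has {4,5,6,7,8}; col 3 has {1,2,4,5,6,9}; box has {4,5,6} → only 3 remains.
row 4, column 2 = 3: row 4 has {1,2,4,5,6,7,8}; col 2 has {4,5,6,8,9}; box has {1,4,5,8,9} → only 3 remains.
row 4, column 5 = 9: row 4 has {1,2,3,4,5,6,7,8}; col 5 has {3,4,6,7,8}; box has {1,2,3,4,5,6,7,8} → only 9 remains.
row 6, column 3 = 7: row 6 has {1,3,4,5,8,9}; col 3 has {1,2,3,4,5,6,9}; box has {1,3,4,5,8,9} → only 7 remains.
row 7, column 4 = 2: row 7 has {1,3,4,6,7,8,9}; col 4 has {1,3,4,5,6,7,8}; box has {1,3,4,6,7,8,9} → only 2 remains.
row 7, column 5 = 5: row 7 has {1,2,3,4,6,7,8,9}; col 5 has {3,4,6,7,8,9}; box has {1,2,3,4,6,7,8,9} → only 5 remains.
row 1, column 2 = 1: row 1 has {2,3,4,5,6,7,9}; col 2 has {3,4,5,6,8,9}; box has {3,4,5,6} → only 1 remains.
row 1, column 3 = 8: row 1 has {1,2,3,4,5,6,7,9}; col 3 has {1,2,3,4,5,6,7,9}; box has {1,3,4,5,6} → only 8 remains.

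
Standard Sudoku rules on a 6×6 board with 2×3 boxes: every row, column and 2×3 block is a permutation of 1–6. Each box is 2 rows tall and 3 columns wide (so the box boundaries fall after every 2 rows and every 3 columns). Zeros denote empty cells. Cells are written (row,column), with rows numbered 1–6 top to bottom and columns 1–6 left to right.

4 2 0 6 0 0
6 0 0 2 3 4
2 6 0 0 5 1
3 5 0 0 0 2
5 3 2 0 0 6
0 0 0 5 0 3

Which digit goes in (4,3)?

(1,5) = 1 (sole candidate).
(1,6) = 5 (sole candidate).
(2,2) = 1 (sole candidate).
(2,3) = 5 (sole candidate).
(3,3) = 4 (sole candidate).
(3,4) = 3 (sole candidate).
(4,3) = 1: row 4 has {2,3,5}; col 3 has {2,4,5}; box has {2,3,4,5,6} → only 1 remains.

1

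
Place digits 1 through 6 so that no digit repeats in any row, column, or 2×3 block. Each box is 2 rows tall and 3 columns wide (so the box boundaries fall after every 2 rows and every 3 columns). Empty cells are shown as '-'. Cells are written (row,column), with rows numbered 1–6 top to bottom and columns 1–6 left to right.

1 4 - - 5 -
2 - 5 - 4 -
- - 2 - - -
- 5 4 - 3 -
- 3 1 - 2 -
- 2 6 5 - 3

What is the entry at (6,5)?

1

(1,3) = 3 (sole candidate).
(2,2) = 6 (sole candidate).
(2,6) = 1 (sole candidate).
(3,2) = 1 (sole candidate).
(3,5) = 6 (sole candidate).
(4,1) = 6 (sole candidate).
(4,6) = 2 (sole candidate).
(6,1) = 4 (sole candidate).
(6,5) = 1: row 6 has {2,3,4,5,6}; col 5 has {2,3,4,5,6}; box has {2,3,5} → only 1 remains.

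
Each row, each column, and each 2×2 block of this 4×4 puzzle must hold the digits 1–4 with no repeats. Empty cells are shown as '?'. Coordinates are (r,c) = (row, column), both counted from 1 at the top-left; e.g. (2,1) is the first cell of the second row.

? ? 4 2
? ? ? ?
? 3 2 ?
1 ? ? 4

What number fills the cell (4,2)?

2

(1,1) = 3 (sole candidate).
(1,2) = 1 (sole candidate).
(3,1) = 4 (sole candidate).
(3,4) = 1 (sole candidate).
(4,2) = 2: row 4 has {1,4}; col 2 has {1,3}; box has {1,3,4} → only 2 remains.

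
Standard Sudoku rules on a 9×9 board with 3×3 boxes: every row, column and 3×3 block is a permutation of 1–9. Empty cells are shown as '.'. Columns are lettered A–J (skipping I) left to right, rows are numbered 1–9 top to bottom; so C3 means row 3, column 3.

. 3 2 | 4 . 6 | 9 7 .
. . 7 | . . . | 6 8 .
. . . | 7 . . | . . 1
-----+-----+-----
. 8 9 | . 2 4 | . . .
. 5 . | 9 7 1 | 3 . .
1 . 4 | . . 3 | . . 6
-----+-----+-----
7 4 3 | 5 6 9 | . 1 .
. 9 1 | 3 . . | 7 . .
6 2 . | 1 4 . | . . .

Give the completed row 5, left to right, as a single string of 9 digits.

256971348

J1 = 5: row 1 has {2,3,4,6,7,9}; col 9 has {1,6}; box has {1,6,7,8,9} → only 5 remains.
B2 = 1: row 2 has {6,7,8}; col 2 has {2,3,4,5,8,9}; box has {2,3,7} → only 1 remains.
D2 = 2: row 2 has {1,6,7,8}; col 4 has {1,3,4,5,7,9}; box has {4,6,7} → only 2 remains.
F2 = 5: row 2 has {1,2,6,7,8}; col 6 has {1,3,4,6,9}; box has {2,4,6,7} → only 5 remains.
B3 = 6: row 3 has {1,7}; col 2 has {1,2,3,4,5,8,9}; box has {1,2,3,7} → only 6 remains.
F3 = 8: row 3 has {1,6,7}; col 6 has {1,3,4,5,6,9}; box has {2,4,5,6,7} → only 8 remains.
A4 = 3: row 4 has {2,4,8,9}; col 1 has {1,6,7}; box has {1,4,5,8,9} → only 3 remains.
D4 = 6: row 4 has {2,3,4,8,9}; col 4 has {1,2,3,4,5,7,9}; box has {1,2,3,4,7,9} → only 6 remains.
H4 = 5: row 4 has {2,3,4,6,8,9}; col 8 has {1,7,8}; box has {3,6} → only 5 remains.
J4 = 7: row 4 has {2,3,4,5,6,8,9}; col 9 has {1,5,6}; box has {3,5,6} → only 7 remains.
A5 = 2: row 5 has {1,3,5,7,9}; col 1 has {1,3,6,7}; box has {1,3,4,5,8,9} → only 2 remains.
C5 = 6: row 5 has {1,2,3,5,7,9}; col 3 has {1,2,3,4,7,9}; box has {1,2,3,4,5,8,9} → only 6 remains.
H5 = 4: row 5 has {1,2,3,5,6,7,9}; col 8 has {1,5,7,8}; box has {3,5,6,7} → only 4 remains.
J5 = 8: row 5 has {1,2,3,4,5,6,7,9}; col 9 has {1,5,6,7}; box has {3,4,5,6,7} → only 8 remains.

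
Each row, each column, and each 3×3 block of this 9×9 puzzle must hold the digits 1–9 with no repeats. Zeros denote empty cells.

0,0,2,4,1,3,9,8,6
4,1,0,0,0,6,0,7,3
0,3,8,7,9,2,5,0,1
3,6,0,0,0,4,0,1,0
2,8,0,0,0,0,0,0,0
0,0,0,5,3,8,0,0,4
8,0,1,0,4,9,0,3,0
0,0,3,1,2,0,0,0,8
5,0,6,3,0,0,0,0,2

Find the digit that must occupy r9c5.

r1c1 = 7: row 1 has {1,2,3,4,6,8,9}; col 1 has {2,3,4,5,8}; box has {1,2,3,4,8} → only 7 remains.
r1c2 = 5: row 1 has {1,2,3,4,6,7,8,9}; col 2 has {1,3,6,8}; box has {1,2,3,4,7,8} → only 5 remains.
r2c3 = 9: row 2 has {1,3,4,6,7}; col 3 has {1,2,3,6,8}; box has {1,2,3,4,5,7,8} → only 9 remains.
r2c4 = 8: row 2 has {1,3,4,6,7,9}; col 4 has {1,3,4,5,7}; box has {1,2,3,4,6,7,9} → only 8 remains.
r2c5 = 5: row 2 has {1,3,4,6,7,8,9}; col 5 has {1,2,3,4,9}; box has {1,2,3,4,6,7,8,9} → only 5 remains.
r2c7 = 2: row 2 has {1,3,4,5,6,7,8,9}; col 7 has {5,9}; box has {1,3,5,6,7,8,9} → only 2 remains.
r3c1 = 6: row 3 has {1,2,3,5,7,8,9}; col 1 has {2,3,4,5,7,8}; box has {1,2,3,4,5,7,8,9} → only 6 remains.
r3c8 = 4: row 3 has {1,2,3,5,6,7,8,9}; col 8 has {1,3,7,8}; box has {1,2,3,5,6,7,8,9} → only 4 remains.
r4c5 = 7: row 4 has {1,3,4,6}; col 5 has {1,2,3,4,5,9}; box has {3,4,5,8} → only 7 remains.
r4c7 = 8: row 4 has {1,3,4,6,7}; col 7 has {2,5,9}; box has {1,4} → only 8 remains.
r5c5 = 6: row 5 has {2,8}; col 5 has {1,2,3,4,5,7,9}; box has {3,4,5,7,8} → only 6 remains.
r5c6 = 1: row 5 has {2,6,8}; col 6 has {2,3,4,6,8,9}; box has {3,4,5,6,7,8} → only 1 remains.
r6c3 = 7: row 6 has {3,4,5,8}; col 3 has {1,2,3,6,8,9}; box has {2,3,6,8} → only 7 remains.
r6c7 = 6: row 6 has {3,4,5,7,8}; col 7 has {2,5,8,9}; box has {1,4,8} → only 6 remains.
r7c4 = 6: row 7 has {1,3,4,8,9}; col 4 has {1,3,4,5,7,8}; box has {1,2,3,4,9} → only 6 remains.
r7c7 = 7: row 7 has {1,3,4,6,8,9}; col 7 has {2,5,6,8,9}; box has {2,3,8} → only 7 remains.
r7c9 = 5: row 7 has {1,3,4,6,7,8,9}; col 9 has {1,2,3,4,6,8}; box has {2,3,7,8} → only 5 remains.
r8c1 = 9: row 8 has {1,2,3,8}; col 1 has {2,3,4,5,6,7,8}; box has {1,3,5,6,8} → only 9 remains.
r8c7 = 4: row 8 has {1,2,3,8,9}; col 7 has {2,5,6,7,8,9}; box has {2,3,5,7,8} → only 4 remains.
r8c8 = 6: row 8 has {1,2,3,4,8,9}; col 8 has {1,3,4,7,8}; box has {2,3,4,5,7,8} → only 6 remains.
r9c5 = 8: row 9 has {2,3,5,6}; col 5 has {1,2,3,4,5,6,7,9}; box has {1,2,3,4,6,9} → only 8 remains.

8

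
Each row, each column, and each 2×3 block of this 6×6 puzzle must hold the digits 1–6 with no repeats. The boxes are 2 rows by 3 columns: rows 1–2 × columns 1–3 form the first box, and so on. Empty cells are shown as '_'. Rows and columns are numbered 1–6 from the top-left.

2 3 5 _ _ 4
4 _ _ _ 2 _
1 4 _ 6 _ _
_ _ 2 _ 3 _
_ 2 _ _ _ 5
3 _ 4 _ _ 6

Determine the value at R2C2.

R1C4 = 1: row 1 has {2,3,4,5}; col 4 has {6}; box has {2,4} → only 1 remains.
R1C5 = 6: row 1 has {1,2,3,4,5}; col 5 has {2,3}; box has {1,2,4} → only 6 remains.
R2C6 = 3: row 2 has {2,4}; col 6 has {4,5,6}; box has {1,2,4,6} → only 3 remains.
R3C3 = 3: row 3 has {1,4,6}; col 3 has {2,4,5}; box has {1,2,4} → only 3 remains.
R3C5 = 5: row 3 has {1,3,4,6}; col 5 has {2,3,6}; box has {3,6} → only 5 remains.
R3C6 = 2: row 3 has {1,3,4,5,6}; col 6 has {3,4,5,6}; box has {3,5,6} → only 2 remains.
R4C4 = 4: row 4 has {2,3}; col 4 has {1,6}; box has {2,3,5,6} → only 4 remains.
R4C6 = 1: row 4 has {2,3,4}; col 6 has {2,3,4,5,6}; box has {2,3,4,5,6} → only 1 remains.
R5C1 = 6: row 5 has {2,5}; col 1 has {1,2,3,4}; box has {2,3,4} → only 6 remains.
R5C3 = 1: row 5 has {2,5,6}; col 3 has {2,3,4,5}; box has {2,3,4,6} → only 1 remains.
R5C4 = 3: row 5 has {1,2,5,6}; col 4 has {1,4,6}; box has {5,6} → only 3 remains.
R5C5 = 4: row 5 has {1,2,3,5,6}; col 5 has {2,3,5,6}; box has {3,5,6} → only 4 remains.
R6C2 = 5: row 6 has {3,4,6}; col 2 has {2,3,4}; box has {1,2,3,4,6} → only 5 remains.
R6C4 = 2: row 6 has {3,4,5,6}; col 4 has {1,3,4,6}; box has {3,4,5,6} → only 2 remains.
R6C5 = 1: row 6 has {2,3,4,5,6}; col 5 has {2,3,4,5,6}; box has {2,3,4,5,6} → only 1 remains.
R2C3 = 6: row 2 has {2,3,4}; col 3 has {1,2,3,4,5}; box has {2,3,4,5} → only 6 remains.
R2C4 = 5: row 2 has {2,3,4,6}; col 4 has {1,2,3,4,6}; box has {1,2,3,4,6} → only 5 remains.
R4C1 = 5: row 4 has {1,2,3,4}; col 1 has {1,2,3,4,6}; box has {1,2,3,4} → only 5 remains.
R4C2 = 6: row 4 has {1,2,3,4,5}; col 2 has {2,3,4,5}; box has {1,2,3,4,5} → only 6 remains.
R2C2 = 1: row 2 has {2,3,4,5,6}; col 2 has {2,3,4,5,6}; box has {2,3,4,5,6} → only 1 remains.

1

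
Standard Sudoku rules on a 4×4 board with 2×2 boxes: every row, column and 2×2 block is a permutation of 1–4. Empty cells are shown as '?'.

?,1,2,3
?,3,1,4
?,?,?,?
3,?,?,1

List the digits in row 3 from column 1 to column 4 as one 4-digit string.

r1c1 = 4: row 1 has {1,2,3}; col 1 has {3}; box has {1,3} → only 4 remains.
r2c1 = 2: row 2 has {1,3,4}; col 1 has {3,4}; box has {1,3,4} → only 2 remains.
r3c1 = 1: row 3 has {}; col 1 has {2,3,4}; box has {3} → only 1 remains.
r3c4 = 2: row 3 has {1}; col 4 has {1,3,4}; box has {1} → only 2 remains.
r4c3 = 4: row 4 has {1,3}; col 3 has {1,2}; box has {1,2} → only 4 remains.
r3c2 = 4: row 3 has {1,2}; col 2 has {1,3}; box has {1,3} → only 4 remains.
r3c3 = 3: row 3 has {1,2,4}; col 3 has {1,2,4}; box has {1,2,4} → only 3 remains.

1432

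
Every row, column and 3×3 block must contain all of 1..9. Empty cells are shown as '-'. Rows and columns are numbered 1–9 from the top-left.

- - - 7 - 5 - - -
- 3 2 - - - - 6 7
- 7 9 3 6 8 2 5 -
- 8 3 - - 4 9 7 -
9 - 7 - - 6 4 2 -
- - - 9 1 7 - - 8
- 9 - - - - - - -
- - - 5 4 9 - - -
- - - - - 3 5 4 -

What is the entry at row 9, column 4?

6

row 2, column 5 = 9: row 2 has {2,3,6,7}; col 5 has {1,4,6}; box has {3,5,6,7,8} → only 9 remains.
row 2, column 6 = 1: row 2 has {2,3,6,7,9}; col 6 has {3,4,5,6,7,8,9}; box has {3,5,6,7,8,9} → only 1 remains.
row 2, column 7 = 8: row 2 has {1,2,3,6,7,9}; col 7 has {2,4,5,9}; box has {2,5,6,7} → only 8 remains.
row 4, column 4 = 2: row 4 has {3,4,7,8,9}; col 4 has {3,5,7,9}; box has {1,4,6,7,9} → only 2 remains.
row 4, column 5 = 5: row 4 has {2,3,4,7,8,9}; col 5 has {1,4,6,9}; box has {1,2,4,6,7,9} → only 5 remains.
row 5, column 4 = 8: row 5 has {2,4,6,7,9}; col 4 has {2,3,5,7,9}; box has {1,2,4,5,6,7,9} → only 8 remains.
row 5, column 5 = 3: row 5 has {2,4,6,7,8,9}; col 5 has {1,4,5,6,9}; box has {1,2,4,5,6,7,8,9} → only 3 remains.
row 6, column 8 = 3: row 6 has {1,7,8,9}; col 8 has {2,4,5,6,7}; box has {2,4,7,8,9} → only 3 remains.
row 7, column 6 = 2: row 7 has {9}; col 6 has {1,3,4,5,6,7,8,9}; box has {3,4,5,9} → only 2 remains.
row 1, column 5 = 2: row 1 has {5,7}; col 5 has {1,3,4,5,6,9}; box has {1,3,5,6,7,8,9} → only 2 remains.
row 2, column 4 = 4: row 2 has {1,2,3,6,7,8,9}; col 4 has {2,3,5,7,8,9}; box has {1,2,3,5,6,7,8,9} → only 4 remains.
row 6, column 7 = 6: row 6 has {1,3,7,8,9}; col 7 has {2,4,5,8,9}; box has {2,3,4,7,8,9} → only 6 remains.
row 2, column 1 = 5: row 2 has {1,2,3,4,6,7,8,9}; col 1 has {9}; box has {2,3,7,9} → only 5 remains.
row 4, column 9 = 1: row 4 has {2,3,4,5,7,8,9}; col 9 has {7,8}; box has {2,3,4,6,7,8,9} → only 1 remains.
row 5, column 9 = 5: row 5 has {2,3,4,6,7,8,9}; col 9 has {1,7,8}; box has {1,2,3,4,6,7,8,9} → only 5 remains.
row 3, column 9 = 4: row 3 has {2,3,5,6,7,8,9}; col 9 has {1,5,7,8}; box has {2,5,6,7,8} → only 4 remains.
row 4, column 1 = 6: row 4 has {1,2,3,4,5,7,8,9}; col 1 has {5,9}; box has {3,7,8,9} → only 6 remains.
row 5, column 2 = 1: row 5 has {2,3,4,5,6,7,8,9}; col 2 has {3,7,8,9}; box has {3,6,7,8,9} → only 1 remains.
row 3, column 1 = 1: row 3 has {2,3,4,5,6,7,8,9}; col 1 has {5,6,9}; box has {2,3,5,7,9} → only 1 remains.
row 7, column 3 = 5: in row 7, 5 can only go here (every other open cell in that row sees a 5).
row 6, column 3 = 4: row 6 has {1,3,6,7,8,9}; col 3 has {2,3,5,7,9}; box has {1,3,6,7,8,9} → only 4 remains.
row 6, column 1 = 2: row 6 has {1,3,4,6,7,8,9}; col 1 has {1,5,6,9}; box has {1,3,4,6,7,8,9} → only 2 remains.
row 6, column 2 = 5: row 6 has {1,2,3,4,6,7,8,9}; col 2 has {1,3,7,8,9}; box has {1,2,3,4,6,7,8,9} → only 5 remains.
row 7, column 1 = 4: in row 7, 4 can only go here (every other open cell in that row sees a 4).
row 1, column 1 = 8: row 1 has {2,5,7}; col 1 has {1,2,4,5,6,9}; box has {1,2,3,5,7,9} → only 8 remains.
row 1, column 3 = 6: row 1 has {2,5,7,8}; col 3 has {2,3,4,5,7,9}; box has {1,2,3,5,7,8,9} → only 6 remains.
row 9, column 1 = 7: row 9 has {3,4,5}; col 1 has {1,2,4,5,6,8,9}; box has {4,5,9} → only 7 remains.
row 9, column 5 = 8: row 9 has {3,4,5,7}; col 5 has {1,2,3,4,5,6,9}; box has {2,3,4,5,9} → only 8 remains.
row 1, column 2 = 4: row 1 has {2,5,6,7,8}; col 2 has {1,3,5,7,8,9}; box has {1,2,3,5,6,7,8,9} → only 4 remains.
row 7, column 5 = 7: row 7 has {2,4,5,9}; col 5 has {1,2,3,4,5,6,8,9}; box has {2,3,4,5,8,9} → only 7 remains.
row 8, column 1 = 3: row 8 has {4,5,9}; col 1 has {1,2,4,5,6,7,8,9}; box has {4,5,7,9} → only 3 remains.
row 9, column 3 = 1: row 9 has {3,4,5,7,8}; col 3 has {2,3,4,5,6,7,9}; box has {3,4,5,7,9} → only 1 remains.
row 9, column 4 = 6: row 9 has {1,3,4,5,7,8}; col 4 has {2,3,4,5,7,8,9}; box has {2,3,4,5,7,8,9} → only 6 remains.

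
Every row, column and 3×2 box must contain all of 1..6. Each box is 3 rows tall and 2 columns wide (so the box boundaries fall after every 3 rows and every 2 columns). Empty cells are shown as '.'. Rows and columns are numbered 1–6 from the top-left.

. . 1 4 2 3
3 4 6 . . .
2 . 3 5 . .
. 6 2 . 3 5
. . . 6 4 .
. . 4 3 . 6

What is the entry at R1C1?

6

R1C2 = 5: row 1 has {1,2,3,4}; col 2 has {4,6}; box has {2,3,4} → only 5 remains.
R2C4 = 2: row 2 has {3,4,6}; col 4 has {3,4,5,6}; box has {1,3,4,5,6} → only 2 remains.
R2C6 = 1: row 2 has {2,3,4,6}; col 6 has {3,5,6}; box has {2,3} → only 1 remains.
R3C2 = 1: row 3 has {2,3,5}; col 2 has {4,5,6}; box has {2,3,4,5} → only 1 remains.
R3C5 = 6: row 3 has {1,2,3,5}; col 5 has {2,3,4}; box has {1,2,3} → only 6 remains.
R3C6 = 4: row 3 has {1,2,3,5,6}; col 6 has {1,3,5,6}; box has {1,2,3,6} → only 4 remains.
R4C4 = 1: row 4 has {2,3,5,6}; col 4 has {2,3,4,5,6}; box has {2,3,4,6} → only 1 remains.
R5C3 = 5: row 5 has {4,6}; col 3 has {1,2,3,4,6}; box has {1,2,3,4,6} → only 5 remains.
R5C6 = 2: row 5 has {4,5,6}; col 6 has {1,3,4,5,6}; box has {3,4,5,6} → only 2 remains.
R6C2 = 2: row 6 has {3,4,6}; col 2 has {1,4,5,6}; box has {6} → only 2 remains.
R6C5 = 1: row 6 has {2,3,4,6}; col 5 has {2,3,4,6}; box has {2,3,4,5,6} → only 1 remains.
R1C1 = 6: row 1 has {1,2,3,4,5}; col 1 has {2,3}; box has {1,2,3,4,5} → only 6 remains.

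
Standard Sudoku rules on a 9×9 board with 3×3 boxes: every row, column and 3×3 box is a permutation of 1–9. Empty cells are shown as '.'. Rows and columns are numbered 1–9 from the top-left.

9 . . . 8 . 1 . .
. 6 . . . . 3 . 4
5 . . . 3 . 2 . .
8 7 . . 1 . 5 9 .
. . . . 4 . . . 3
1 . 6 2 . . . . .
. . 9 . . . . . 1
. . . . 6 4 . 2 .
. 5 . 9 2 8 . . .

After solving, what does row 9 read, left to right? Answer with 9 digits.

651928437

R5C1 = 2 (sole candidate).
R5C2 = 9 (sole candidate).
R5C3 = 5 (sole candidate).
R2C1 = 7 (sole candidate).
R8C1 = 3 (sole candidate).
R4C9 = 2 (hidden single in row 4).
R4C3 = 4 (hidden single in row 4).
R6C2 = 3 (sole candidate).
R1C3 = 3 (hidden single in row 1).
R5C8 = 1 (hidden single in row 5).
R7C2 = 2 (hidden single in row 7).
R1C2 = 4 (sole candidate).
R1C6 = 2 (hidden single in row 1).
R2C3 = 2 (hidden single in row 2).
R2C8 = 8 (hidden single in row 2).
R3C4 = 4 (hidden single in row 3).
R7C7 = 8 (hidden single in row 7).
R5C4 = 8 (hidden single in row 5).
R6C9 = 8 (hidden single in row 6).
R9C3 = 1: in row 9, 1 can only go here (every other open cell in that row sees a 1).
R9C8 = 3: in row 9, 3 can only go here (every other open cell in that row sees a 3).
R3C3 = 8 (sole candidate).
R8C2 = 8 (sole candidate).
R8C3 = 7 (sole candidate).
R8C7 = 9 (sole candidate).
R8C9 = 5 (sole candidate).
R3C2 = 1 (sole candidate).
R8C4 = 1 (sole candidate).
R2C4 = 5 (sole candidate).
R2C5 = 9 (sole candidate).
R2C6 = 1 (sole candidate).
R1C8 = 5 (hidden single in row 1).
R3C9 = 9 (hidden single in row 3).
R6C6 = 9 (hidden single in row 6).
R6C5 = 5 (hidden single in row 6).
R7C5 = 7 (sole candidate).
R7C4 = 3 (sole candidate).
R7C6 = 5 (sole candidate).
R4C4 = 6 (sole candidate).
R4C6 = 3 (sole candidate).
R5C6 = 7 (sole candidate).
R5C7 = 6 (sole candidate).
R1C4 = 7 (sole candidate).
R1C9 = 6 (sole candidate).
R3C6 = 6 (sole candidate).
R3C8 = 7 (sole candidate).
R6C8 = 4 (sole candidate).
R7C8 = 6 (sole candidate).
R9C9 = 7: row 9 has {1,2,3,5,8,9}; col 9 has {1,2,3,4,5,6,8,9}; box has {1,2,3,5,6,8,9} → only 7 remains.
R6C7 = 7 (sole candidate).
R7C1 = 4 (sole candidate).
R9C1 = 6: row 9 has {1,2,3,5,7,8,9}; col 1 has {1,2,3,4,5,7,8,9}; box has {1,2,3,4,5,7,8,9} → only 6 remains.
R9C7 = 4: row 9 has {1,2,3,5,6,7,8,9}; col 7 has {1,2,3,5,6,7,8,9}; box has {1,2,3,5,6,7,8,9} → only 4 remains.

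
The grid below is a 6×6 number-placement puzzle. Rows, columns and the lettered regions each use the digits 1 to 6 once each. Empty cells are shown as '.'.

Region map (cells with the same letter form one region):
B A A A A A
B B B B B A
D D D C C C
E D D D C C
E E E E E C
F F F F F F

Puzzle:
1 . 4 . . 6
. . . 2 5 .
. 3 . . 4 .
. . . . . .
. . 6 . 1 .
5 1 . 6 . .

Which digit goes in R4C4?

R2C3 = 3: row 2 has {2,5}; col 3 has {4,6}; region has {1,2,5} → only 3 remains.
R2C6 = 1: row 2 has {2,3,5}; col 6 has {6}; region has {4,6} → only 1 remains.
R6C3 = 2: row 6 has {1,5,6}; col 3 has {3,4,6}; region has {1,5,6} → only 2 remains.
R6C5 = 3: row 6 has {1,2,5,6}; col 5 has {1,4,5}; region has {1,2,5,6} → only 3 remains.
R6C6 = 4: row 6 has {1,2,3,5,6}; col 6 has {1,6}; region has {1,2,3,5,6} → only 4 remains.
R1C5 = 2: row 1 has {1,4,6}; col 5 has {1,3,4,5}; region has {1,4,6} → only 2 remains.
R4C5 = 6: row 4 has {}; col 5 has {1,2,3,4,5}; region has {4} → only 6 remains.
R1C2 = 5: row 1 has {1,2,4,6}; col 2 has {1,3}; region has {1,2,4,6} → only 5 remains.
R1C4 = 3: row 1 has {1,2,4,5,6}; col 4 has {2,6}; region has {1,2,4,5,6} → only 3 remains.
R3C1 = 6: in row 3, 6 can only go here (every other open cell in that row sees a 6).
R2C1 = 4: row 2 has {1,2,3,5}; col 1 has {1,5,6}; region has {1,2,3,5} → only 4 remains.
R2C2 = 6: row 2 has {1,2,3,4,5}; col 2 has {1,3,5}; region has {1,2,3,4,5} → only 6 remains.
R3C6 = 2: in row 3, 2 can only go here (every other open cell in that row sees a 2).
R3C4 = 1: in region C, 1 can only go here (every other open cell in that region sees a 1).
R3C3 = 5: row 3 has {1,2,3,4,6}; col 3 has {2,3,4,6}; region has {3,6} → only 5 remains.
R4C3 = 1: row 4 has {6}; col 3 has {2,3,4,5,6}; region has {3,5,6} → only 1 remains.
R4C4 = 4: row 4 has {1,6}; col 4 has {1,2,3,6}; region has {1,3,5,6} → only 4 remains.

4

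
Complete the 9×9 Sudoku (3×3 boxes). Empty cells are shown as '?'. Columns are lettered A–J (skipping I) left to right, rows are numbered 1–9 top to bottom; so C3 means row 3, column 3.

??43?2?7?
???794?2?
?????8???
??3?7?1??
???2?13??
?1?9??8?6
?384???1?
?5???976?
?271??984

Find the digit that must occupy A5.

C8 = 1 (sole candidate).
D8 = 8 (sole candidate).
A9 = 6 (sole candidate).
A7 = 9 (sole candidate).
A8 = 4 (sole candidate).
A6 = 7 (hidden single in row 6).
B3 = 7 (hidden single in row 3).
J5 = 7 (hidden single in row 5).
C6 = 2 (hidden single in row 6).
A3 = 2 (hidden single in row 3).
J4 = 2 (hidden single in row 4).
J7 = 5 (sole candidate).
J8 = 3 (sole candidate).
G7 = 2 (sole candidate).
E8 = 2 (sole candidate).
E7 = 6 (sole candidate).
F7 = 7 (sole candidate).
A2 = 3 (hidden single in row 2).
J2 = 1 (hidden single in row 2).
J3 = 9 (sole candidate).
J1 = 8 (sole candidate).
B1 = 9 (hidden single in row 1).
G1 = 6 (hidden single in row 1).
G2 = 5 (sole candidate).
G3 = 4 (sole candidate).
H3 = 3 (sole candidate).
C2 = 6 (sole candidate).
C3 = 5 (sole candidate).
D3 = 6 (sole candidate).
E3 = 1 (sole candidate).
D4 = 5 (sole candidate).
F4 = 6 (sole candidate).
C5 = 9 (sole candidate).
F6 = 3 (sole candidate).
F9 = 5 (sole candidate).
A1 = 1 (sole candidate).
E1 = 5 (sole candidate).
B2 = 8 (sole candidate).
A4 = 8 (sole candidate).
B4 = 4 (sole candidate).
H4 = 9 (sole candidate).
A5 = 5: row 5 has {1,2,3,7,9}; col 1 has {1,2,3,4,6,7,8,9}; box has {1,2,3,4,7,8,9} → only 5 remains.

5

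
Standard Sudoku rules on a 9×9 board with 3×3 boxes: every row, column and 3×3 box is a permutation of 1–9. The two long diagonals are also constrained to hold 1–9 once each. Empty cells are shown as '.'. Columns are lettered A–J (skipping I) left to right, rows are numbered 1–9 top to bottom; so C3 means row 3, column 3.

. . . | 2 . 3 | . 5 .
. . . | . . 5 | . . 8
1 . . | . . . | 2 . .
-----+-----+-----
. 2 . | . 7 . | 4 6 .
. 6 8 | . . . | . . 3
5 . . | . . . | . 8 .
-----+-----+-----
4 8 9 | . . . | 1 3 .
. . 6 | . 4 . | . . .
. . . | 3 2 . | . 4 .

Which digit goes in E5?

E5 = 5: row 5 has {3,6,8}; col 5 has {2,4,7}; box has {7}; main diagonal has {1}; anti-diagonal has {2,9} → only 5 remains.

5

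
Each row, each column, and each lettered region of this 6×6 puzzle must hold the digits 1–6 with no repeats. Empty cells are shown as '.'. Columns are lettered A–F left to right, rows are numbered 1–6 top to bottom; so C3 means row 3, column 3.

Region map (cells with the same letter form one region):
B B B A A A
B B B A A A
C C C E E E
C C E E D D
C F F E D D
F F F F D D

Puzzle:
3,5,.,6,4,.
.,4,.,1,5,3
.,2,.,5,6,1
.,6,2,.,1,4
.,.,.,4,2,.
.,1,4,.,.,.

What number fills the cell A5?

C1 = 1: row 1 has {3,4,5,6}; col 3 has {2,4}; region has {3,4,5} → only 1 remains.
F1 = 2: row 1 has {1,3,4,5,6}; col 6 has {1,3,4}; region has {1,3,4,5,6} → only 2 remains.
C2 = 6: row 2 has {1,3,4,5}; col 3 has {1,2,4}; region has {1,3,4,5} → only 6 remains.
A3 = 4: row 3 has {1,2,5,6}; col 1 has {3}; region has {2,6} → only 4 remains.
C3 = 3: row 3 has {1,2,4,5,6}; col 3 has {1,2,4,6}; region has {2,4,6} → only 3 remains.
A4 = 5: row 4 has {1,2,4,6}; col 1 has {3,4}; region has {2,3,4,6} → only 5 remains.
D4 = 3: row 4 has {1,2,4,5,6}; col 4 has {1,4,5,6}; region has {1,2,4,5,6} → only 3 remains.
A5 = 1: row 5 has {2,4}; col 1 has {3,4,5}; region has {2,3,4,5,6} → only 1 remains.

1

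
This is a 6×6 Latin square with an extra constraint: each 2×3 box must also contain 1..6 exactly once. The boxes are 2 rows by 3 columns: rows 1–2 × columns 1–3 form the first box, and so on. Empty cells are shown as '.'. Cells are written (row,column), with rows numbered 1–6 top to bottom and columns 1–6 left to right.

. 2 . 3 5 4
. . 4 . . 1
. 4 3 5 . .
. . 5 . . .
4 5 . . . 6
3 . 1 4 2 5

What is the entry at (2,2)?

3

(1,3) = 6 (sole candidate).
(2,1) = 5 (sole candidate).
(2,2) = 3: row 2 has {1,4,5}; col 2 has {2,4,5}; box has {2,4,5,6} → only 3 remains.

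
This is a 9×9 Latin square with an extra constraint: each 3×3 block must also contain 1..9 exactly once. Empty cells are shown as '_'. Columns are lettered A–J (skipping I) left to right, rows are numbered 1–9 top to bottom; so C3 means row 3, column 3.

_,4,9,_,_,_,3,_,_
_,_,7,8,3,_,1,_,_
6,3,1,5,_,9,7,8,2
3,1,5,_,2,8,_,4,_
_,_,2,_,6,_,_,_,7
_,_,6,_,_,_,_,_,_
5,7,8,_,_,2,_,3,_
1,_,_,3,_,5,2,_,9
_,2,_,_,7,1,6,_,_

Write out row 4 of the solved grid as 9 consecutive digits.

E1 = 1 (sole candidate).
A2 = 2 (sole candidate).
B2 = 5 (sole candidate).
E3 = 4 (sole candidate).
G4 = 9: row 4 has {1,2,3,4,5,8}; col 7 has {1,2,3,6,7}; box has {4,7} → only 9 remains.
J4 = 6: row 4 has {1,2,3,4,5,8,9}; col 9 has {2,7,9}; box has {4,7,9} → only 6 remains.
E7 = 9 (sole candidate).
G7 = 4 (sole candidate).
J7 = 1 (sole candidate).
B8 = 6 (sole candidate).
C8 = 4 (sole candidate).
E8 = 8 (sole candidate).
H8 = 7 (sole candidate).
A9 = 9 (sole candidate).
C9 = 3 (sole candidate).
D9 = 4 (sole candidate).
H9 = 5 (sole candidate).
J9 = 8 (sole candidate).
A1 = 8 (sole candidate).
H1 = 6 (sole candidate).
J1 = 5 (sole candidate).
F2 = 6 (sole candidate).
H2 = 9 (sole candidate).
J2 = 4 (sole candidate).
D4 = 7: row 4 has {1,2,3,4,5,6,8,9}; col 4 has {3,4,5,8}; box has {2,6,8} → only 7 remains.

315728946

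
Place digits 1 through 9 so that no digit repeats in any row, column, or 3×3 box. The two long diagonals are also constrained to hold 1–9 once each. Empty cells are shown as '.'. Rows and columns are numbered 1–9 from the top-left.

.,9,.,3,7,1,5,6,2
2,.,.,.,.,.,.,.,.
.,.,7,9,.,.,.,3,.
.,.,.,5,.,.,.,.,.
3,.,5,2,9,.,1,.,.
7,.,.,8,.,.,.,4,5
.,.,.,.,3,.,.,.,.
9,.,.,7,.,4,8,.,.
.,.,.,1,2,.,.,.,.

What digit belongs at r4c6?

r3c7 = 4: row 3 has {3,7,9}; col 7 has {1,5,8}; box has {2,3,5,6}; anti-diagonal has {2,8,9} → only 4 remains.
r7c4 = 6: row 7 has {3}; col 4 has {1,2,3,5,7,8,9}; box has {1,2,3,4,7} → only 6 remains.
r7c7 = 2: row 7 has {3,6}; col 7 has {1,4,5,8}; box has {8}; main diagonal has {5,7,9} → only 2 remains.
r8c5 = 5: row 8 has {4,7,8,9}; col 5 has {2,3,7,9}; box has {1,2,3,4,6,7} → only 5 remains.
r8c8 = 1: row 8 has {4,5,7,8,9}; col 8 has {3,4,6}; box has {2,8}; main diagonal has {2,5,7,9} → only 1 remains.
r2c4 = 4: row 2 has {2}; col 4 has {1,2,3,5,6,7,8,9}; box has {1,3,7,9} → only 4 remains.
r2c8 = 7: row 2 has {2,4}; col 8 has {1,3,4,6}; box has {2,3,4,5,6}; anti-diagonal has {2,4,8,9} → only 7 remains.
r5c8 = 8: row 5 has {1,2,3,5,9}; col 8 has {1,3,4,6,7}; box has {1,4,5} → only 8 remains.
r7c3 = 1: row 7 has {2,3,6}; col 3 has {5,7}; box has {9}; anti-diagonal has {2,4,7,8,9} → only 1 remains.
r2c7 = 9: row 2 has {2,4,7}; col 7 has {1,2,4,5,8}; box has {2,3,4,5,6,7} → only 9 remains.
r2c9 = 1: in row 2, 1 can only go here (every other open cell in that row sees a 1).
r2c6 = 5: in row 2, 5 can only go here (every other open cell in that row sees a 5).
r3c9 = 8: row 3 has {3,4,7,9}; col 9 has {1,2,5}; box has {1,2,3,4,5,6,7,9} → only 8 remains.
r3c5 = 6: row 3 has {3,4,7,8,9}; col 5 has {2,3,5,7,9}; box has {1,3,4,5,7,9} → only 6 remains.
r3c6 = 2: row 3 has {3,4,6,7,8,9}; col 6 has {1,4,5}; box has {1,3,4,5,6,7,9} → only 2 remains.
r6c5 = 1: row 6 has {4,5,7,8}; col 5 has {2,3,5,6,7,9}; box has {2,5,8,9} → only 1 remains.
r2c5 = 8: row 2 has {1,2,4,5,7,9}; col 5 has {1,2,3,5,6,7,9}; box has {1,2,3,4,5,6,7,9} → only 8 remains.
r4c5 = 4: row 4 has {5}; col 5 has {1,2,3,5,6,7,8,9}; box has {1,2,5,8,9} → only 4 remains.
r5c2 = 4: in row 5, 4 can only go here (every other open cell in that row sees a 4).
r6c3 = 9: in row 6, 9 can only go here (every other open cell in that row sees a 9).
r6c2 = 2: in row 6, 2 can only go here (every other open cell in that row sees a 2).
r4c8 = 2: in row 4, 2 can only go here (every other open cell in that row sees a 2).
r4c9 = 9: in row 4, 9 can only go here (every other open cell in that row sees a 9).
r4c7 = 7: in row 4, 7 can only go here (every other open cell in that row sees a 7).
r5c9 = 6: row 5 has {1,2,3,4,5,8,9}; col 9 has {1,2,5,8,9}; box has {1,2,4,5,7,8,9} → only 6 remains.
r6c7 = 3: row 6 has {1,2,4,5,7,8,9}; col 7 has {1,2,4,5,7,8,9}; box has {1,2,4,5,6,7,8,9} → only 3 remains.
r8c9 = 3: row 8 has {1,4,5,7,8,9}; col 9 has {1,2,5,6,8,9}; box has {1,2,8} → only 3 remains.
r9c7 = 6: row 9 has {1,2}; col 7 has {1,2,3,4,5,7,8,9}; box has {1,2,3,8} → only 6 remains.
r9c9 = 4: row 9 has {1,2,6}; col 9 has {1,2,3,5,6,8,9}; box has {1,2,3,6,8}; main diagonal has {1,2,5,7,9} → only 4 remains.
r1c1 = 8: row 1 has {1,2,3,5,6,7,9}; col 1 has {2,3,7,9}; box has {2,7,9}; main diagonal has {1,2,4,5,7,9} → only 8 remains.
r1c3 = 4: row 1 has {1,2,3,5,6,7,8,9}; col 3 has {1,5,7,9}; box has {2,7,8,9} → only 4 remains.
r5c6 = 7: row 5 has {1,2,3,4,5,6,8,9}; col 6 has {1,2,4,5}; box has {1,2,4,5,8,9} → only 7 remains.
r6c6 = 6: row 6 has {1,2,3,4,5,7,8,9}; col 6 has {1,2,4,5,7}; box has {1,2,4,5,7,8,9}; main diagonal has {1,2,4,5,7,8,9} → only 6 remains.
r7c9 = 7: row 7 has {1,2,3,6}; col 9 has {1,2,3,4,5,6,8,9}; box has {1,2,3,4,6,8} → only 7 remains.
r8c2 = 6: row 8 has {1,3,4,5,7,8,9}; col 2 has {2,4,9}; box has {1,9}; anti-diagonal has {1,2,4,7,8,9} → only 6 remains.
r8c3 = 2: row 8 has {1,3,4,5,6,7,8,9}; col 3 has {1,4,5,7,9}; box has {1,6,9} → only 2 remains.
r9c1 = 5: row 9 has {1,2,4,6}; col 1 has {2,3,7,8,9}; box has {1,2,6,9}; anti-diagonal has {1,2,4,6,7,8,9} → only 5 remains.
r9c8 = 9: row 9 has {1,2,4,5,6}; col 8 has {1,2,3,4,6,7,8}; box has {1,2,3,4,6,7,8} → only 9 remains.
r2c2 = 3: row 2 has {1,2,4,5,7,8,9}; col 2 has {2,4,6,9}; box has {2,4,7,8,9}; main diagonal has {1,2,4,5,6,7,8,9} → only 3 remains.
r2c3 = 6: row 2 has {1,2,3,4,5,7,8,9}; col 3 has {1,2,4,5,7,9}; box has {2,3,4,7,8,9} → only 6 remains.
r3c1 = 1: row 3 has {2,3,4,6,7,8,9}; col 1 has {2,3,5,7,8,9}; box has {2,3,4,6,7,8,9} → only 1 remains.
r3c2 = 5: row 3 has {1,2,3,4,6,7,8,9}; col 2 has {2,3,4,6,9}; box has {1,2,3,4,6,7,8,9} → only 5 remains.
r4c1 = 6: row 4 has {2,4,5,7,9}; col 1 has {1,2,3,5,7,8,9}; box has {2,3,4,5,7,9} → only 6 remains.
r4c3 = 8: row 4 has {2,4,5,6,7,9}; col 3 has {1,2,4,5,6,7,9}; box has {2,3,4,5,6,7,9} → only 8 remains.
r4c6 = 3: row 4 has {2,4,5,6,7,8,9}; col 6 has {1,2,4,5,6,7}; box has {1,2,4,5,6,7,8,9}; anti-diagonal has {1,2,4,5,6,7,8,9} → only 3 remains.

3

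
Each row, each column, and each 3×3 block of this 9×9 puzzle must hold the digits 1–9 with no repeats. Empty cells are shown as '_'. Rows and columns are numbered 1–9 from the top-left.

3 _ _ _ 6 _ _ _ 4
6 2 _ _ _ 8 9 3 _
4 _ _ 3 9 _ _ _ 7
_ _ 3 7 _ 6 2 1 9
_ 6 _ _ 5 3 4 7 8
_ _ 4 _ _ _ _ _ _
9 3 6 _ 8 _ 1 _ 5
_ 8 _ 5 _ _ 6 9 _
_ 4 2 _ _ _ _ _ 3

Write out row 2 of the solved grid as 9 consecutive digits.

r2c9 = 1: row 2 has {2,3,6,8,9}; col 9 has {3,4,5,7,8,9}; box has {3,4,7,9} → only 1 remains.
r4c2 = 5: row 4 has {1,2,3,6,7,9}; col 2 has {2,3,4,6,8}; box has {3,4,6} → only 5 remains.
r4c5 = 4: row 4 has {1,2,3,5,6,7,9}; col 5 has {5,6,8,9}; box has {3,5,6,7} → only 4 remains.
r6c9 = 6: row 6 has {4}; col 9 has {1,3,4,5,7,8,9}; box has {1,2,4,7,8,9} → only 6 remains.
r8c9 = 2: row 8 has {5,6,8,9}; col 9 has {1,3,4,5,6,7,8,9}; box has {1,3,5,6,9} → only 2 remains.
r9c8 = 8: row 9 has {2,3,4}; col 8 has {1,3,7,9}; box has {1,2,3,5,6,9} → only 8 remains.
r2c4 = 4: row 2 has {1,2,3,6,8,9}; col 4 has {3,5,7}; box has {3,6,8,9} → only 4 remains.
r2c5 = 7: row 2 has {1,2,3,4,6,8,9}; col 5 has {4,5,6,8,9}; box has {3,4,6,8,9} → only 7 remains.
r3c2 = 1: row 3 has {3,4,7,9}; col 2 has {2,3,4,5,6,8}; box has {2,3,4,6} → only 1 remains.
r4c1 = 8: row 4 has {1,2,3,4,5,6,7,9}; col 1 has {3,4,6,9}; box has {3,4,5,6} → only 8 remains.
r6c8 = 5: row 6 has {4,6}; col 8 has {1,3,7,8,9}; box has {1,2,4,6,7,8,9} → only 5 remains.
r7c4 = 2: row 7 has {1,3,5,6,8,9}; col 4 has {3,4,5,7}; box has {5,8} → only 2 remains.
r7c8 = 4: row 7 has {1,2,3,5,6,8,9}; col 8 has {1,3,5,7,8,9}; box has {1,2,3,5,6,8,9} → only 4 remains.
r9c5 = 1: row 9 has {2,3,4,8}; col 5 has {4,5,6,7,8,9}; box has {2,5,8} → only 1 remains.
r9c7 = 7: row 9 has {1,2,3,4,8}; col 7 has {1,2,4,6,9}; box has {1,2,3,4,5,6,8,9} → only 7 remains.
r1c4 = 1: row 1 has {3,4,6}; col 4 has {2,3,4,5,7}; box has {3,4,6,7,8,9} → only 1 remains.
r1c8 = 2: row 1 has {1,3,4,6}; col 8 has {1,3,4,5,7,8,9}; box has {1,3,4,7,9} → only 2 remains.
r2c3 = 5: row 2 has {1,2,3,4,6,7,8,9}; col 3 has {2,3,4,6}; box has {1,2,3,4,6} → only 5 remains.

625478931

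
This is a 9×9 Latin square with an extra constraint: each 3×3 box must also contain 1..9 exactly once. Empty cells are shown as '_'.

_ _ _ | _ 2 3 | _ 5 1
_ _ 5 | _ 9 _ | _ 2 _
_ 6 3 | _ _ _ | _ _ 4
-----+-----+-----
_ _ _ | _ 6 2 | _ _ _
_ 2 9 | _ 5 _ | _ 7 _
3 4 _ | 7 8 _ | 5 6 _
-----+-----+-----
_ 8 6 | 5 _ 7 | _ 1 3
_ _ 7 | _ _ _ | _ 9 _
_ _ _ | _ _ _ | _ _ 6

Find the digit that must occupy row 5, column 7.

4

row 3, column 8 = 8 (sole candidate).
row 5, column 9 = 8 (sole candidate).
row 6, column 3 = 1 (sole candidate).
row 6, column 6 = 9 (sole candidate).
row 6, column 9 = 2 (sole candidate).
row 7, column 5 = 4 (sole candidate).
row 7, column 7 = 2 (sole candidate).
row 8, column 9 = 5 (sole candidate).
row 9, column 8 = 4 (sole candidate).
row 2, column 9 = 7 (sole candidate).
row 3, column 4 = 1 (sole candidate).
row 3, column 5 = 7 (sole candidate).
row 3, column 6 = 5 (sole candidate).
row 3, column 7 = 9 (sole candidate).
row 4, column 3 = 8 (sole candidate).
row 4, column 8 = 3 (sole candidate).
row 4, column 9 = 9 (sole candidate).
row 5, column 1 = 6 (sole candidate).
row 7, column 1 = 9 (sole candidate).
row 8, column 7 = 8 (sole candidate).
row 9, column 3 = 2 (sole candidate).
row 9, column 7 = 7 (sole candidate).
row 1, column 3 = 4 (sole candidate).
row 1, column 7 = 6 (sole candidate).
row 2, column 2 = 1 (sole candidate).
row 2, column 7 = 3 (sole candidate).
row 3, column 1 = 2 (sole candidate).
row 4, column 4 = 4 (sole candidate).
row 4, column 7 = 1 (sole candidate).
row 5, column 4 = 3 (sole candidate).
row 5, column 6 = 1 (sole candidate).
row 5, column 7 = 4: row 5 has {1,2,3,5,6,7,8,9}; col 7 has {1,2,3,5,6,7,8,9}; box has {1,2,3,5,6,7,8,9} → only 4 remains.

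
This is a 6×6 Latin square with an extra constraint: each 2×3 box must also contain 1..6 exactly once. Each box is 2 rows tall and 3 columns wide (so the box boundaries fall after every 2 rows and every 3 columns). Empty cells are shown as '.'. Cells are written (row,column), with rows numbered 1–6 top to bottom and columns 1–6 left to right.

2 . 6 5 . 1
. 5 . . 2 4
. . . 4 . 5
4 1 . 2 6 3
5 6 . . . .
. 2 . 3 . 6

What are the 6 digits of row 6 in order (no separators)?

(1,5) = 3: row 1 has {1,2,5,6}; col 5 has {2,6}; box has {1,2,4,5} → only 3 remains.
(2,4) = 6: row 2 has {2,4,5}; col 4 has {2,3,4,5}; box has {1,2,3,4,5} → only 6 remains.
(3,2) = 3: row 3 has {4,5}; col 2 has {1,2,5,6}; box has {1,4} → only 3 remains.
(3,3) = 2: row 3 has {3,4,5}; col 3 has {6}; box has {1,3,4} → only 2 remains.
(3,5) = 1: row 3 has {2,3,4,5}; col 5 has {2,3,6}; box has {2,3,4,5,6} → only 1 remains.
(4,3) = 5: row 4 has {1,2,3,4,6}; col 3 has {2,6}; box has {1,2,3,4} → only 5 remains.
(5,4) = 1: row 5 has {5,6}; col 4 has {2,3,4,5,6}; box has {3,6} → only 1 remains.
(5,5) = 4: row 5 has {1,5,6}; col 5 has {1,2,3,6}; box has {1,3,6} → only 4 remains.
(5,6) = 2: row 5 has {1,4,5,6}; col 6 has {1,3,4,5,6}; box has {1,3,4,6} → only 2 remains.
(6,1) = 1: row 6 has {2,3,6}; col 1 has {2,4,5}; box has {2,5,6} → only 1 remains.
(6,3) = 4: row 6 has {1,2,3,6}; col 3 has {2,5,6}; box has {1,2,5,6} → only 4 remains.
(6,5) = 5: row 6 has {1,2,3,4,6}; col 5 has {1,2,3,4,6}; box has {1,2,3,4,6} → only 5 remains.

124356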